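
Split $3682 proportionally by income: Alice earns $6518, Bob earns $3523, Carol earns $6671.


Total income = 6518 + 3523 + 6671 = $16712
Alice: $3682 × 6518/16712 = $1436.05
Bob: $3682 × 3523/16712 = $776.19
Carol: $3682 × 6671/16712 = $1469.76
= Alice: $1436.05, Bob: $776.19, Carol: $1469.76

Alice: $1436.05, Bob: $776.19, Carol: $1469.76


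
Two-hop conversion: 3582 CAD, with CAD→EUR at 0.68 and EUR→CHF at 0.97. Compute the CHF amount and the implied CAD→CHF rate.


Step 1: 3582 CAD × 0.68 = 2435.76 EUR
Step 2: 2435.76 EUR × 0.97 = 2362.69 CHF
Implied rate CAD→CHF = 0.68 × 0.97 = 0.6596
= 2362.69 CHF; implied rate 0.6596 CHF/CAD

2362.69 CHF; implied rate 0.6596 CHF/CAD


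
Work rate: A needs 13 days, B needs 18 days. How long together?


Rate of A = 1/13 per day
Rate of B = 1/18 per day
Combined rate = 1/13 + 1/18 = 31/234 ≈ 0.1325 per day
Days = 1 / combined rate = 234/31
≈ 7.55 days

7.55 days


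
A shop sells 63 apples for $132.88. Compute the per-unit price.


Unit rate = total / quantity
= 132.88 / 63
= $2.11 per unit

$2.11 per unit


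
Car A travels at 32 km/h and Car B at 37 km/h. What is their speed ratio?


Ratio = 32:37
GCD = 1
Simplified = 32:37
Time ratio (same distance) = 37:32
Speed ratio = 32:37

32:37


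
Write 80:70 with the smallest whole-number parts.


GCD(80, 70) = 10
80/10 : 70/10
= 8:7

8:7


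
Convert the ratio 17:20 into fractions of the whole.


Total parts = 17 + 20 = 37
First part: 17/37 = 17/37
Second part: 20/37 = 20/37
= 17/37 and 20/37

17/37 and 20/37


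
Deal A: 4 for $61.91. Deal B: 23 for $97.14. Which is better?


Deal A: $61.91/4 = $15.4775/unit
Deal B: $97.14/23 = $4.2235/unit
B is cheaper per unit
= Deal B

Deal B


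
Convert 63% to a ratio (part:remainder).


63% means 63 parts out of 100; remainder = 37
Part : remainder = 63:37
GCD = 1
= 63:37

63:37


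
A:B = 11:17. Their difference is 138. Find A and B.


Let A = 11k, B = 17k.
17k - 11k = 138
6k = 138 → k = 138/6 = 23
A = 11×23 = 253, B = 17×23 = 391
= A = 253, B = 391

A = 253, B = 391


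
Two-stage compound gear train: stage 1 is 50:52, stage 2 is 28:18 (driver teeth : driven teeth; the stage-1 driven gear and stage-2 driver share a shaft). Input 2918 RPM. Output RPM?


Stage 1: RPM_B = RPM_A × t_A/t_B = 2918 × 50/52 = 145900/52 ≈ 2805.77
B and C share a shaft → RPM_C = RPM_B
Stage 2: RPM_D = RPM_C × t_C/t_D = RPM_A × (t_A×t_C)/(t_B×t_D)
Overall ratio = (50×28)/(52×18) = 1400/936
RPM_D = 2918 × 1400/936 = 4085200/936
≈ 4364.53 RPM

4364.53 RPM


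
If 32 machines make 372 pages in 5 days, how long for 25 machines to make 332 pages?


Days ∝ work / workers, so d₂ = d₁ × (m₁/m₂) × (w₂/w₁)
Workers factor (inverse): 32/25 = 1.2800
Work factor (direct): 332/372 ≈ 0.8925
d₂ = 5 × 32/25 × 332/372 = (5 × 32 × 332) / (25 × 372) = 53120/9300
≈ 5.71 days

5.71 days


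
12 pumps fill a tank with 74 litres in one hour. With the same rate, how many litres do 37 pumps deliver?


Direct proportion: y/x = constant
k = 74/12 ≈ 6.1667
y₂ = k × 37 = 74 × 37 / 12 = 2738/12
≈ 228.17

228.17


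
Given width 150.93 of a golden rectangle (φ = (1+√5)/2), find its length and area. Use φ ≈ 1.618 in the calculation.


φ = (1 + √5) / 2 ≈ 1.618
Length = width × φ = 150.93 × 1.618 = 244.20474
≈ 244.20
Area = width × length = 150.93 × 244.20474 = 36857.8214082 ≈ 36857.82
= Length: 244.20, Area: 36857.82

Length: 244.20, Area: 36857.82


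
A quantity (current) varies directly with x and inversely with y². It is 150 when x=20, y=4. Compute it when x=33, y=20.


z = k·x/y²
Solve for k using the known point: k = z·y²/x = 150×16/20 = 2400/20 = 120.0000
Now evaluate at x=33, y=20:
z = k × 33 / 400 = (2400 × 33) / (20 × 400) = 79200/8000
= 9.9000

9.9000


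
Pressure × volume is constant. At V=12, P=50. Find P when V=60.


Inverse proportion: x × y = constant
k = 12 × 50 = 600
y₂ = k / 60 = 600 / 60
= 10.00

10.00


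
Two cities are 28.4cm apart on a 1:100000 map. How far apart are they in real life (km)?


Real distance = map distance × scale
= 28.4cm × 100000
= 2840000 cm = 28400.0 m
= 28.400 km

28.400 km


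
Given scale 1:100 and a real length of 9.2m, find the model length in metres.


Model size = real / scale
= 9.2 / 100
= 0.0920 m

0.0920 m


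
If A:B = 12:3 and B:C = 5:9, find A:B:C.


Match B: multiply A:B by 5 → 60:15
Multiply B:C by 3 → 15:27
Combined: 60:15:27
GCD = 3
= 20:5:9

20:5:9


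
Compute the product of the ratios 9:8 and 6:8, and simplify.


Compound ratio = (9×6) : (8×8)
= 54:64
GCD = 2
= 27:32

27:32


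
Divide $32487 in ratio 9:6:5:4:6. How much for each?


Total parts = 9 + 6 + 5 + 4 + 6 = 30
Part 1: 32487 × 9/30 = 9746.10
Part 2: 32487 × 6/30 = 6497.40
Part 3: 32487 × 5/30 = 5414.50
Part 4: 32487 × 4/30 = 4331.60
Part 5: 32487 × 6/30 = 6497.40
= Part 1: $9746.10, Part 2: $6497.40, Part 3: $5414.50, Part 4: $4331.60, Part 5: $6497.40

Part 1: $9746.10, Part 2: $6497.40, Part 3: $5414.50, Part 4: $4331.60, Part 5: $6497.40


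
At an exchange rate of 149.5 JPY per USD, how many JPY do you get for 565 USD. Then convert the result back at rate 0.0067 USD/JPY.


Amount × rate = 565 × 149.5 = 84467.50 JPY
Round-trip: 84467.50 × 0.0067 = 565.93 USD
= 84467.50 JPY, then 565.93 USD

84467.50 JPY, then 565.93 USD


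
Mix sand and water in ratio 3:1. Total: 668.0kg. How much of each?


Total parts = 3 + 1 = 4
sand: 668.0 × 3/4 = 501.0kg
water: 668.0 × 1/4 = 167.0kg
= 501.0kg and 167.0kg

501.0kg and 167.0kg


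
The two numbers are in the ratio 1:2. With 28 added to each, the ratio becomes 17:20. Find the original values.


Let A = 1k, B = 2k.
(1k + 28) / (2k + 28) = 17/20
Cross-multiply: 20(1k + 28) = 17(2k + 28)
20k + 560 = 34k + 476
20k - 34k = 476 - 560
-14k = -84
k = -84/-14 = 6
A = 1×6 = 6, B = 2×6 = 12
= A = 6, B = 12

A = 6, B = 12


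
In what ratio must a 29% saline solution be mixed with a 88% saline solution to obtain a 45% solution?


Let x parts of 29% mix with y parts of 88%.
29x + 88y = 45(x + y)
29x + 88y = 45x + 45y
x(29 - 45) = y(45 - 88)
x/y = (88 - 45)/(45 - 29) = 43/16
Simplify: 43:16
= 43:16

43:16


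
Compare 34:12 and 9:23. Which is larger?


34/12 = 2.8333
9/23 = 0.3913
2.8333 > 0.3913, so 34:12 is greater
= 34:12

34:12


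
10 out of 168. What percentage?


Percentage = (part / whole) × 100
= (10 / 168) × 100
≈ 5.95%

5.95%


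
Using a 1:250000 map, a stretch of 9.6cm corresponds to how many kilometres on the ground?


Real distance = map distance × scale
= 9.6cm × 250000
= 2400000 cm = 24000.0 m
= 24.000 km

24.000 km


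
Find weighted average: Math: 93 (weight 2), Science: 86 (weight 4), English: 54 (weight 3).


Numerator = 93×2 + 86×4 + 54×3
= 186 + 344 + 162
= 692
Total weight = 9
Weighted avg = 692/9
= 76.89

76.89


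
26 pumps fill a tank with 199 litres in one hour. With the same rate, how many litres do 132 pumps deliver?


Direct proportion: y/x = constant
k = 199/26 ≈ 7.6538
y₂ = k × 132 = 199 × 132 / 26 = 26268/26
≈ 1010.31

1010.31


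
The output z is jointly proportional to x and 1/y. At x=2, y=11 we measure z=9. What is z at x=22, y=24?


z = k·x/y
Solve for k using the known point: k = z·y/x = 9×11/2 = 99/2 = 49.5000
Now evaluate at x=22, y=24:
z = k × 22 / 24 = (99 × 22) / (2 × 24) = 2178/48
= 45.3750

45.3750


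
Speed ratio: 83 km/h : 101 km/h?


Ratio = 83:101
GCD = 1
Simplified = 83:101
Time ratio (same distance) = 101:83
Speed ratio = 83:101

83:101


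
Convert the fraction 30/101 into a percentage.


Percentage = (part / whole) × 100
= (30 / 101) × 100
≈ 29.70%

29.70%


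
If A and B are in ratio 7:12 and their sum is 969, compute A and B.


Let A = 7k, B = 12k.
7k + 12k = 969
19k = 969 → k = 969/19 = 51
A = 7×51 = 357, B = 12×51 = 612
= A = 357, B = 612

A = 357, B = 612


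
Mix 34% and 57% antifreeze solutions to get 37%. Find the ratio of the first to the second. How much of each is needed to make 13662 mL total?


Let x parts of 34% mix with y parts of 57%.
34x + 57y = 37(x + y)
34x + 57y = 37x + 37y
x(34 - 37) = y(37 - 57)
x/y = (57 - 37)/(37 - 34) = 20/3
Simplify: 20:3
Total parts = 23; one part = 13662/23 = 594.00 mL
34% solution: 20×594.00 = 11880.00 mL
57% solution: 3×594.00 = 1782.00 mL
= ratio 20:3; 11880.00 mL and 1782.00 mL

ratio 20:3; 11880.00 mL and 1782.00 mL


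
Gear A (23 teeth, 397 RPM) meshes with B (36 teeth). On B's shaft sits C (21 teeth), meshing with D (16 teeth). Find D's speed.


Stage 1: RPM_B = RPM_A × t_A/t_B = 397 × 23/36 = 9131/36 ≈ 253.64
B and C share a shaft → RPM_C = RPM_B
Stage 2: RPM_D = RPM_C × t_C/t_D = RPM_A × (t_A×t_C)/(t_B×t_D)
Overall ratio = (23×21)/(36×16) = 483/576
RPM_D = 397 × 483/576 = 191751/576
≈ 332.90 RPM

332.90 RPM


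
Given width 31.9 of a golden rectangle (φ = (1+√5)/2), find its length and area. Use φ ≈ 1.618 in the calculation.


φ = (1 + √5) / 2 ≈ 1.618
Length = width × φ = 31.9 × 1.618 = 51.6142
≈ 51.61
Area = width × length = 31.9 × 51.6142 = 1646.49298 ≈ 1646.49
= Length: 51.61, Area: 1646.49

Length: 51.61, Area: 1646.49


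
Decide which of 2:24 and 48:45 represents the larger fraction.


2/24 = 0.0833
48/45 = 1.0667
0.0833 < 1.0667, so 2:24 is less
= 48:45

48:45


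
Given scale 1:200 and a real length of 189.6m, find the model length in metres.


Model size = real / scale
= 189.6 / 200
= 0.9480 m

0.9480 m


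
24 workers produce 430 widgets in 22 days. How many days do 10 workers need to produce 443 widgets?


Days ∝ work / workers, so d₂ = d₁ × (m₁/m₂) × (w₂/w₁)
Workers factor (inverse): 24/10 = 2.4000
Work factor (direct): 443/430 ≈ 1.0302
d₂ = 22 × 24/10 × 443/430 = (22 × 24 × 443) / (10 × 430) = 233904/4300
≈ 54.40 days

54.40 days


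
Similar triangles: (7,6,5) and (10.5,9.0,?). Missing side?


Scale factor = 10.5/7 = 1.5
Missing side = 5 × 1.5
= 7.5

7.5


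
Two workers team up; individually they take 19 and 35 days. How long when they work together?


Rate of A = 1/19 per day
Rate of B = 1/35 per day
Combined rate = 1/19 + 1/35 = 54/665 ≈ 0.0812 per day
Days = 1 / combined rate = 665/54
≈ 12.31 days

12.31 days


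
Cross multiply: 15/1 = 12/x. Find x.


Cross multiply: 15 × x = 1 × 12
15x = 12
x = 12 / 15
= 0.80

0.80


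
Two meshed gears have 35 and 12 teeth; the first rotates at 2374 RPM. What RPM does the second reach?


Gear ratio = 35:12 = 35:12
RPM_B = RPM_A × (teeth_A / teeth_B)
= 2374 × (35/12)
= 6924.2 RPM

6924.2 RPM


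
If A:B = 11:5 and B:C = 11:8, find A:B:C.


Match B: multiply A:B by 11 → 121:55
Multiply B:C by 5 → 55:40
Combined: 121:55:40
GCD = 1
= 121:55:40

121:55:40


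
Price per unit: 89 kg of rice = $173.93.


Unit rate = total / quantity
= 173.93 / 89
= $1.95 per unit

$1.95 per unit


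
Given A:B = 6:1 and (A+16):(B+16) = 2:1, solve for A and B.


Let A = 6k, B = 1k.
(6k + 16) / (1k + 16) = 2/1
Cross-multiply: 1(6k + 16) = 2(1k + 16)
6k + 16 = 2k + 32
6k - 2k = 32 - 16
4k = 16
k = 16/4 = 4
A = 6×4 = 24, B = 1×4 = 4
= A = 24, B = 4

A = 24, B = 4


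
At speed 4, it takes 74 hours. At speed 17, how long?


Inverse proportion: x × y = constant
k = 4 × 74 = 296
y₂ = k / 17 = 296 / 17
= 17.41

17.41


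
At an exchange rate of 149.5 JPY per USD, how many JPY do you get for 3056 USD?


Amount × rate = 3056 × 149.5
= 456872.00 JPY

456872.00 JPY


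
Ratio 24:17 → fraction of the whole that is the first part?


Total parts = 24 + 17 = 41
First part: 24/41 = 24/41
= 24/41

24/41


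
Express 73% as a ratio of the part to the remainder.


73% means 73 parts out of 100; remainder = 27
Part : remainder = 73:27
GCD = 1
= 73:27

73:27


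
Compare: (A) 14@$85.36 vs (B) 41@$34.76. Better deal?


Deal A: $85.36/14 = $6.0971/unit
Deal B: $34.76/41 = $0.8478/unit
B is cheaper per unit
= Deal B

Deal B


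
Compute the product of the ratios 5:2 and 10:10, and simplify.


Compound ratio = (5×10) : (2×10)
= 50:20
GCD = 10
= 5:2

5:2


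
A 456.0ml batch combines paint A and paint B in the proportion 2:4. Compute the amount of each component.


Total parts = 2 + 4 = 6
paint A: 456.0 × 2/6 = 152.0ml
paint B: 456.0 × 4/6 = 304.0ml
= 152.0ml and 304.0ml

152.0ml and 304.0ml


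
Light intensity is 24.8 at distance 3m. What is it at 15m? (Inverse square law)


I₁d₁² = I₂d₂²
I₂ = I₁ × (d₁/d₂)²
= 24.8 × (3/15)²
= 24.8 × 9/225
= 223.2/225
= 0.9920

0.9920


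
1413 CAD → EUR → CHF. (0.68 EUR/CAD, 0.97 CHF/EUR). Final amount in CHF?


Step 1: 1413 CAD × 0.68 = 960.84 EUR
Step 2: 960.84 EUR × 0.97 = 932.01 CHF
Implied rate CAD→CHF = 0.68 × 0.97 = 0.6596
= 932.01 CHF

932.01 CHF


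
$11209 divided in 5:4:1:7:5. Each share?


Total parts = 5 + 4 + 1 + 7 + 5 = 22
Part 1: 11209 × 5/22 = 2547.50
Part 2: 11209 × 4/22 = 2038.00
Part 3: 11209 × 1/22 = 509.50
Part 4: 11209 × 7/22 = 3566.50
Part 5: 11209 × 5/22 = 2547.50
= Part 1: $2547.50, Part 2: $2038.00, Part 3: $509.50, Part 4: $3566.50, Part 5: $2547.50

Part 1: $2547.50, Part 2: $2038.00, Part 3: $509.50, Part 4: $3566.50, Part 5: $2547.50


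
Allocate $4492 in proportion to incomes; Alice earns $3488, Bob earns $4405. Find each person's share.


Total income = 3488 + 4405 = $7893
Alice: $4492 × 3488/7893 = $1985.06
Bob: $4492 × 4405/7893 = $2506.94
= Alice: $1985.06, Bob: $2506.94

Alice: $1985.06, Bob: $2506.94


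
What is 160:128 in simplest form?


GCD(160, 128) = 32
160/32 : 128/32
= 5:4

5:4


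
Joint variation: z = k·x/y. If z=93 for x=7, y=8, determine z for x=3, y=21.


z = k·x/y
Solve for k using the known point: k = z·y/x = 93×8/7 = 744/7 ≈ 106.2857
Now evaluate at x=3, y=21:
z = k × 3 / 21 = (744 × 3) / (7 × 21) = 2232/147
≈ 15.1837

15.1837


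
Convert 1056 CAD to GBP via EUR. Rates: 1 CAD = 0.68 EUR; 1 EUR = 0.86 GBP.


Step 1: 1056 CAD × 0.68 = 718.08 EUR
Step 2: 718.08 EUR × 0.86 = 617.55 GBP
Implied rate CAD→GBP = 0.68 × 0.86 = 0.5848
= 617.55 GBP

617.55 GBP


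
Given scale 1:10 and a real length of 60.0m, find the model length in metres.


Model size = real / scale
= 60.0 / 10
= 6.0000 m

6.0000 m


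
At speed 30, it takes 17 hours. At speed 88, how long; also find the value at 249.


Inverse proportion: x × y = constant
k = 30 × 17 = 510
At x=88: k/88 = 5.80
At x=249: k/249 = 2.05
= 5.80 and 2.05

5.80 and 2.05


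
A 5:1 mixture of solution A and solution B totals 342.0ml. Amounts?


Total parts = 5 + 1 = 6
solution A: 342.0 × 5/6 = 285.0ml
solution B: 342.0 × 1/6 = 57.0ml
= 285.0ml and 57.0ml

285.0ml and 57.0ml


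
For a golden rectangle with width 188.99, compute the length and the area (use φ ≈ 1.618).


φ = (1 + √5) / 2 ≈ 1.618
Length = width × φ = 188.99 × 1.618 = 305.78582
≈ 305.79
Area = width × length = 188.99 × 305.78582 = 57790.4621218 ≈ 57790.46
= Length: 305.79, Area: 57790.46

Length: 305.79, Area: 57790.46


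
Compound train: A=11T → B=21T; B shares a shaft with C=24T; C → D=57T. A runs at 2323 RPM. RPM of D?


Stage 1: RPM_B = RPM_A × t_A/t_B = 2323 × 11/21 = 25553/21 ≈ 1216.81
B and C share a shaft → RPM_C = RPM_B
Stage 2: RPM_D = RPM_C × t_C/t_D = RPM_A × (t_A×t_C)/(t_B×t_D)
Overall ratio = (11×24)/(21×57) = 264/1197
RPM_D = 2323 × 264/1197 = 613272/1197
≈ 512.34 RPM

512.34 RPM


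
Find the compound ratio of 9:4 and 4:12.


Compound ratio = (9×4) : (4×12)
= 36:48
GCD = 12
= 3:4

3:4


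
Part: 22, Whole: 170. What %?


Percentage = (part / whole) × 100
= (22 / 170) × 100
≈ 12.94%

12.94%


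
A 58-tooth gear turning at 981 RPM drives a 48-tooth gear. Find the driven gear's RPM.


Gear ratio = 58:48 = 29:24
RPM_B = RPM_A × (teeth_A / teeth_B)
= 981 × (58/48)
= 1185.4 RPM

1185.4 RPM


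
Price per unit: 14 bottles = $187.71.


Unit rate = total / quantity
= 187.71 / 14
= $13.41 per unit

$13.41 per unit


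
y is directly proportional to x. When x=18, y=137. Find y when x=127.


Direct proportion: y/x = constant
k = 137/18 ≈ 7.6111
y₂ = k × 127 = 137 × 127 / 18 = 17399/18
≈ 966.61

966.61


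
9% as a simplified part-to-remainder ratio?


9% means 9 parts out of 100; remainder = 91
Part : remainder = 9:91
GCD = 1
= 9:91

9:91


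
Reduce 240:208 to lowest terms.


GCD(240, 208) = 16
240/16 : 208/16
= 15:13

15:13


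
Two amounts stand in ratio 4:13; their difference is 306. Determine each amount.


Let A = 4k, B = 13k.
13k - 4k = 306
9k = 306 → k = 306/9 = 34
A = 4×34 = 136, B = 13×34 = 442
= A = 136, B = 442

A = 136, B = 442


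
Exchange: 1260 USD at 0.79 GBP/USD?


Amount × rate = 1260 × 0.79
= 995.40 GBP

995.40 GBP


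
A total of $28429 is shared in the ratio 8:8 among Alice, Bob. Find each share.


Total parts = 8 + 8 = 16
Alice: 28429 × 8/16 = 14214.50
Bob: 28429 × 8/16 = 14214.50
= Alice: $14214.50, Bob: $14214.50

Alice: $14214.50, Bob: $14214.50


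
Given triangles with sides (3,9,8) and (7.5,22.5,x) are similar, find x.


Scale factor = 7.5/3 = 2.5
Missing side = 8 × 2.5
= 20.0

20.0


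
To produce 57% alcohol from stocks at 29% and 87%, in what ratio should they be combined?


Let x parts of 29% mix with y parts of 87%.
29x + 87y = 57(x + y)
29x + 87y = 57x + 57y
x(29 - 57) = y(57 - 87)
x/y = (87 - 57)/(57 - 29) = 30/28
Simplify: 15:14
= 15:14

15:14


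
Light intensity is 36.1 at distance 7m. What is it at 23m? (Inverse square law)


I₁d₁² = I₂d₂²
I₂ = I₁ × (d₁/d₂)²
= 36.1 × (7/23)²
= 36.1 × 49/529
= 1768.9/529
≈ 3.3439

3.3439


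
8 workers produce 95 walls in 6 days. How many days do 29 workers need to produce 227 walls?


Days ∝ work / workers, so d₂ = d₁ × (m₁/m₂) × (w₂/w₁)
Workers factor (inverse): 8/29 ≈ 0.2759
Work factor (direct): 227/95 ≈ 2.3895
d₂ = 6 × 8/29 × 227/95 = (6 × 8 × 227) / (29 × 95) = 10896/2755
≈ 3.95 days

3.95 days


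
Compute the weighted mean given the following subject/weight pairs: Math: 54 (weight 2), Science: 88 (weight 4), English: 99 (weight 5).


Numerator = 54×2 + 88×4 + 99×5
= 108 + 352 + 495
= 955
Total weight = 11
Weighted avg = 955/11
= 86.82

86.82


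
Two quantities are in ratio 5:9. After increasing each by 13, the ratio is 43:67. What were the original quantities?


Let A = 5k, B = 9k.
(5k + 13) / (9k + 13) = 43/67
Cross-multiply: 67(5k + 13) = 43(9k + 13)
335k + 871 = 387k + 559
335k - 387k = 559 - 871
-52k = -312
k = -312/-52 = 6
A = 5×6 = 30, B = 9×6 = 54
= A = 30, B = 54

A = 30, B = 54


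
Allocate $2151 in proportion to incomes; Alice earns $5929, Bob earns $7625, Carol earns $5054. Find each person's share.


Total income = 5929 + 7625 + 5054 = $18608
Alice: $2151 × 5929/18608 = $685.37
Bob: $2151 × 7625/18608 = $881.42
Carol: $2151 × 5054/18608 = $584.22
= Alice: $685.37, Bob: $881.42, Carol: $584.22

Alice: $685.37, Bob: $881.42, Carol: $584.22


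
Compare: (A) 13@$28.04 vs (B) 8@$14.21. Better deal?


Deal A: $28.04/13 = $2.1569/unit
Deal B: $14.21/8 = $1.7763/unit
B is cheaper per unit
= Deal B

Deal B


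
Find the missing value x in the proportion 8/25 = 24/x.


Cross multiply: 8 × x = 25 × 24
8x = 600
x = 600 / 8
= 75.00

75.00


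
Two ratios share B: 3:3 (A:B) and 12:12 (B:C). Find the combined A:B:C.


Match B: multiply A:B by 12 → 36:36
Multiply B:C by 3 → 36:36
Combined: 36:36:36
GCD = 36
= 1:1:1

1:1:1


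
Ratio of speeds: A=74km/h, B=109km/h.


Ratio = 74:109
GCD = 1
Simplified = 74:109
Time ratio (same distance) = 109:74
Speed ratio = 74:109

74:109


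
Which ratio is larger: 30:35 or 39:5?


30/35 = 0.8571
39/5 = 7.8000
0.8571 < 7.8000, so 30:35 is less
= 39:5

39:5


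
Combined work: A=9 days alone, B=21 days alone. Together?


Rate of A = 1/9 per day
Rate of B = 1/21 per day
Combined rate = 1/9 + 1/21 = 30/189 ≈ 0.1587 per day
Days = 1 / combined rate = 189/30
= 6.30 days

6.30 days


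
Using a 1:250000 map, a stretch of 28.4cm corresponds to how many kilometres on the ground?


Real distance = map distance × scale
= 28.4cm × 250000
= 7100000 cm = 71000.0 m
= 71.000 km

71.000 km


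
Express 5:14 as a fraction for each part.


Total parts = 5 + 14 = 19
First part: 5/19 = 5/19
Second part: 14/19 = 14/19
= 5/19 and 14/19

5/19 and 14/19


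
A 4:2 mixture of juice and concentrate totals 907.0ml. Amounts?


Total parts = 4 + 2 = 6
juice: 907.0 × 4/6 = 604.7ml
concentrate: 907.0 × 2/6 = 302.3ml
= 604.7ml and 302.3ml

604.7ml and 302.3ml


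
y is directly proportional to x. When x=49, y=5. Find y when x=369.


Direct proportion: y/x = constant
k = 5/49 ≈ 0.1020
y₂ = k × 369 = 5 × 369 / 49 = 1845/49
≈ 37.65

37.65


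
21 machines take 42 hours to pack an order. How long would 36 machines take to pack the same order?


Inverse proportion: x × y = constant
k = 21 × 42 = 882
y₂ = k / 36 = 882 / 36
= 24.50

24.50


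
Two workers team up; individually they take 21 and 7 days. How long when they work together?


Rate of A = 1/21 per day
Rate of B = 1/7 per day
Combined rate = 1/21 + 1/7 = 28/147 ≈ 0.1905 per day
Days = 1 / combined rate = 147/28
= 5.25 days

5.25 days


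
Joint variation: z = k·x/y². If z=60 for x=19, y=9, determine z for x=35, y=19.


z = k·x/y²
Solve for k using the known point: k = z·y²/x = 60×81/19 = 4860/19 ≈ 255.7895
Now evaluate at x=35, y=19:
z = k × 35 / 361 = (4860 × 35) / (19 × 361) = 170100/6859
≈ 24.7995

24.7995


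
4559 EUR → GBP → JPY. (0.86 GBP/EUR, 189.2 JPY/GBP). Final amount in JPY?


Step 1: 4559 EUR × 0.86 = 3920.74 GBP
Step 2: 3920.74 GBP × 189.2 = 741804.01 JPY
Implied rate EUR→JPY = 0.86 × 189.2 = 162.7120
= 741804.01 JPY

741804.01 JPY


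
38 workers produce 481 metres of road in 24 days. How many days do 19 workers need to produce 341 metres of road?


Days ∝ work / workers, so d₂ = d₁ × (m₁/m₂) × (w₂/w₁)
Workers factor (inverse): 38/19 = 2.0000
Work factor (direct): 341/481 ≈ 0.7089
d₂ = 24 × 38/19 × 341/481 = (24 × 38 × 341) / (19 × 481) = 310992/9139
≈ 34.03 days

34.03 days


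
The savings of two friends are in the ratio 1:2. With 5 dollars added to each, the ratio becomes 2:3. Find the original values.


Let A = 1k, B = 2k.
(1k + 5) / (2k + 5) = 2/3
Cross-multiply: 3(1k + 5) = 2(2k + 5)
3k + 15 = 4k + 10
3k - 4k = 10 - 15
-1k = -5
k = -5/-1 = 5
A = 1×5 = 5, B = 2×5 = 10
= A = 5, B = 10

A = 5, B = 10


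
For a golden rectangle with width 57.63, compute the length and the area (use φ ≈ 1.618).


φ = (1 + √5) / 2 ≈ 1.618
Length = width × φ = 57.63 × 1.618 = 93.24534
≈ 93.25
Area = width × length = 57.63 × 93.24534 = 5373.7289442 ≈ 5373.73
= Length: 93.25, Area: 5373.73

Length: 93.25, Area: 5373.73


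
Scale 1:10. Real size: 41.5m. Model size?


Model size = real / scale
= 41.5 / 10
= 4.1500 m

4.1500 m


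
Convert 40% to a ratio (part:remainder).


40% means 40 parts out of 100; remainder = 60
Part : remainder = 40:60
GCD = 20
= 2:3

2:3


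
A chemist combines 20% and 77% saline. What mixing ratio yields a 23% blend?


Let x parts of 20% mix with y parts of 77%.
20x + 77y = 23(x + y)
20x + 77y = 23x + 23y
x(20 - 23) = y(23 - 77)
x/y = (77 - 23)/(23 - 20) = 54/3
Simplify: 18:1
= 18:1

18:1


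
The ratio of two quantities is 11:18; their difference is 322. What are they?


Let A = 11k, B = 18k.
18k - 11k = 322
7k = 322 → k = 322/7 = 46
A = 11×46 = 506, B = 18×46 = 828
= A = 506, B = 828

A = 506, B = 828


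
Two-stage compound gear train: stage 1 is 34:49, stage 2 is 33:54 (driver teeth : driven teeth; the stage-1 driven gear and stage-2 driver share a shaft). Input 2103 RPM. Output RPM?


Stage 1: RPM_B = RPM_A × t_A/t_B = 2103 × 34/49 = 71502/49 ≈ 1459.22
B and C share a shaft → RPM_C = RPM_B
Stage 2: RPM_D = RPM_C × t_C/t_D = RPM_A × (t_A×t_C)/(t_B×t_D)
Overall ratio = (34×33)/(49×54) = 1122/2646
RPM_D = 2103 × 1122/2646 = 2359566/2646
≈ 891.75 RPM

891.75 RPM


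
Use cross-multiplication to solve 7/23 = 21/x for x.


Cross multiply: 7 × x = 23 × 21
7x = 483
x = 483 / 7
= 69.00

69.00


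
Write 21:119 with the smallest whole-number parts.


GCD(21, 119) = 7
21/7 : 119/7
= 3:17

3:17


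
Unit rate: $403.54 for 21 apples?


Unit rate = total / quantity
= 403.54 / 21
= $19.22 per unit

$19.22 per unit


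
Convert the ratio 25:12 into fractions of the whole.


Total parts = 25 + 12 = 37
First part: 25/37 = 25/37
Second part: 12/37 = 12/37
= 25/37 and 12/37

25/37 and 12/37


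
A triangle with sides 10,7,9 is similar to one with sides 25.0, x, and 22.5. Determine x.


Scale factor = 25.0/10 = 2.5
Missing side = 7 × 2.5
= 17.5

17.5


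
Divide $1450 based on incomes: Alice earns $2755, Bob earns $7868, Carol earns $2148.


Total income = 2755 + 7868 + 2148 = $12771
Alice: $1450 × 2755/12771 = $312.80
Bob: $1450 × 7868/12771 = $893.32
Carol: $1450 × 2148/12771 = $243.88
= Alice: $312.80, Bob: $893.32, Carol: $243.88

Alice: $312.80, Bob: $893.32, Carol: $243.88


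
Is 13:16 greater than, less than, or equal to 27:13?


13/16 = 0.8125
27/13 = 2.0769
0.8125 < 2.0769, so 13:16 is less
= less than

less than


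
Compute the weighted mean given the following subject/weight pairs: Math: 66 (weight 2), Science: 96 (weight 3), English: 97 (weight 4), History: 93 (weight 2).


Numerator = 66×2 + 96×3 + 97×4 + 93×2
= 132 + 288 + 388 + 186
= 994
Total weight = 11
Weighted avg = 994/11
= 90.36

90.36


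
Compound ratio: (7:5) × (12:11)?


Compound ratio = (7×12) : (5×11)
= 84:55
GCD = 1
= 84:55

84:55


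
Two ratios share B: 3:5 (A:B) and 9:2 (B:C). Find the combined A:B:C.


Match B: multiply A:B by 9 → 27:45
Multiply B:C by 5 → 45:10
Combined: 27:45:10
GCD = 1
= 27:45:10

27:45:10


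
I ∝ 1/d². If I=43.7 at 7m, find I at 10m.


I₁d₁² = I₂d₂²
I₂ = I₁ × (d₁/d₂)²
= 43.7 × (7/10)²
= 43.7 × 49/100
= 2141.3/100
= 21.4130

21.4130


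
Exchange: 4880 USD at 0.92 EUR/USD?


Amount × rate = 4880 × 0.92
= 4489.60 EUR

4489.60 EUR


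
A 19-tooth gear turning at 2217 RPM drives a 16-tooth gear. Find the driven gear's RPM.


Gear ratio = 19:16 = 19:16
RPM_B = RPM_A × (teeth_A / teeth_B)
= 2217 × (19/16)
= 2632.7 RPM

2632.7 RPM


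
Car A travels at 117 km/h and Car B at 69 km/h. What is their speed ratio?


Ratio = 117:69
GCD = 3
Simplified = 39:23
Time ratio (same distance) = 23:39
Speed ratio = 39:23

39:23


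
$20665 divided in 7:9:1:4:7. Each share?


Total parts = 7 + 9 + 1 + 4 + 7 = 28
Part 1: 20665 × 7/28 = 5166.25
Part 2: 20665 × 9/28 = 6642.32
Part 3: 20665 × 1/28 = 738.04
Part 4: 20665 × 4/28 = 2952.14
Part 5: 20665 × 7/28 = 5166.25
= Part 1: $5166.25, Part 2: $6642.32, Part 3: $738.04, Part 4: $2952.14, Part 5: $5166.25

Part 1: $5166.25, Part 2: $6642.32, Part 3: $738.04, Part 4: $2952.14, Part 5: $5166.25


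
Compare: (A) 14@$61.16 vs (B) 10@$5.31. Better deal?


Deal A: $61.16/14 = $4.3686/unit
Deal B: $5.31/10 = $0.5310/unit
B is cheaper per unit
= Deal B

Deal B


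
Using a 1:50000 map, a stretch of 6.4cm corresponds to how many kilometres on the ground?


Real distance = map distance × scale
= 6.4cm × 50000
= 320000 cm = 3200.0 m
= 3.200 km

3.200 km


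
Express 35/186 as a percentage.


Percentage = (part / whole) × 100
= (35 / 186) × 100
≈ 18.82%

18.82%


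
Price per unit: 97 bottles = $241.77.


Unit rate = total / quantity
= 241.77 / 97
= $2.49 per unit

$2.49 per unit


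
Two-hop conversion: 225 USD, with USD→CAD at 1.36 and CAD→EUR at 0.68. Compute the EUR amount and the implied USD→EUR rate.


Step 1: 225 USD × 1.36 = 306.00 CAD
Step 2: 306.00 CAD × 0.68 = 208.08 EUR
Implied rate USD→EUR = 1.36 × 0.68 = 0.9248
= 208.08 EUR; implied rate 0.9248 EUR/USD

208.08 EUR; implied rate 0.9248 EUR/USD


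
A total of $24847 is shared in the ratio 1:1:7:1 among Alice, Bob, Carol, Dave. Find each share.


Total parts = 1 + 1 + 7 + 1 = 10
Alice: 24847 × 1/10 = 2484.70
Bob: 24847 × 1/10 = 2484.70
Carol: 24847 × 7/10 = 17392.90
Dave: 24847 × 1/10 = 2484.70
= Alice: $2484.70, Bob: $2484.70, Carol: $17392.90, Dave: $2484.70

Alice: $2484.70, Bob: $2484.70, Carol: $17392.90, Dave: $2484.70


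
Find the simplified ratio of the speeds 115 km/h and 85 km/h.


Ratio = 115:85
GCD = 5
Simplified = 23:17
Time ratio (same distance) = 17:23
Speed ratio = 23:17

23:17


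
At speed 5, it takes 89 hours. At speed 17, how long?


Inverse proportion: x × y = constant
k = 5 × 89 = 445
y₂ = k / 17 = 445 / 17
= 26.18

26.18


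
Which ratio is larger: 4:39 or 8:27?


4/39 = 0.1026
8/27 = 0.2963
0.1026 < 0.2963, so 4:39 is less
= 8:27

8:27


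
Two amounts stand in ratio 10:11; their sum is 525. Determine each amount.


Let A = 10k, B = 11k.
10k + 11k = 525
21k = 525 → k = 525/21 = 25
A = 10×25 = 250, B = 11×25 = 275
= A = 250, B = 275

A = 250, B = 275


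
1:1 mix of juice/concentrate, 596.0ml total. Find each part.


Total parts = 1 + 1 = 2
juice: 596.0 × 1/2 = 298.0ml
concentrate: 596.0 × 1/2 = 298.0ml
= 298.0ml and 298.0ml

298.0ml and 298.0ml


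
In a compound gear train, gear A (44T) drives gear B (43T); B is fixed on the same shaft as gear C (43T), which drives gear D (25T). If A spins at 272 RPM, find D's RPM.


Stage 1: RPM_B = RPM_A × t_A/t_B = 272 × 44/43 = 11968/43 ≈ 278.33
B and C share a shaft → RPM_C = RPM_B
Stage 2: RPM_D = RPM_C × t_C/t_D = RPM_A × (t_A×t_C)/(t_B×t_D)
Overall ratio = (44×43)/(43×25) = 1892/1075
RPM_D = 272 × 1892/1075 = 514624/1075
= 478.72 RPM

478.72 RPM


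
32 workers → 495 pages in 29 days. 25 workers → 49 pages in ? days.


Days ∝ work / workers, so d₂ = d₁ × (m₁/m₂) × (w₂/w₁)
Workers factor (inverse): 32/25 = 1.2800
Work factor (direct): 49/495 ≈ 0.0990
d₂ = 29 × 32/25 × 49/495 = (29 × 32 × 49) / (25 × 495) = 45472/12375
≈ 3.67 days

3.67 days


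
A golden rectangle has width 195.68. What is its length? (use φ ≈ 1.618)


φ = (1 + √5) / 2 ≈ 1.618
Length = width × φ = 195.68 × 1.618 = 316.61024
≈ 316.61

316.61


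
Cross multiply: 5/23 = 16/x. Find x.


Cross multiply: 5 × x = 23 × 16
5x = 368
x = 368 / 5
= 73.60

73.60


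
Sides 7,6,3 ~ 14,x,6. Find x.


Scale factor = 14/7 = 2
Missing side = 6 × 2
= 12.0

12.0


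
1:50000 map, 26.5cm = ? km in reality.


Real distance = map distance × scale
= 26.5cm × 50000
= 1325000 cm = 13250.0 m
= 13.250 km

13.250 km


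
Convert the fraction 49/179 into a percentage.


Percentage = (part / whole) × 100
= (49 / 179) × 100
≈ 27.37%

27.37%


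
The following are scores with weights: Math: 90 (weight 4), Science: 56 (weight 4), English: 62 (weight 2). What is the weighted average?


Numerator = 90×4 + 56×4 + 62×2
= 360 + 224 + 124
= 708
Total weight = 10
Weighted avg = 708/10
= 70.80

70.80


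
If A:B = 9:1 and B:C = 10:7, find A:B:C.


Match B: multiply A:B by 10 → 90:10
Multiply B:C by 1 → 10:7
Combined: 90:10:7
GCD = 1
= 90:10:7

90:10:7


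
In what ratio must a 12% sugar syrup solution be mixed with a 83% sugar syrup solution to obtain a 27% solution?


Let x parts of 12% mix with y parts of 83%.
12x + 83y = 27(x + y)
12x + 83y = 27x + 27y
x(12 - 27) = y(27 - 83)
x/y = (83 - 27)/(27 - 12) = 56/15
Simplify: 56:15
= 56:15

56:15


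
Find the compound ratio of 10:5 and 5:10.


Compound ratio = (10×5) : (5×10)
= 50:50
GCD = 50
= 1:1

1:1


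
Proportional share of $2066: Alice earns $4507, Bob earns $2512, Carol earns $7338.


Total income = 4507 + 2512 + 7338 = $14357
Alice: $2066 × 4507/14357 = $648.57
Bob: $2066 × 2512/14357 = $361.48
Carol: $2066 × 7338/14357 = $1055.95
= Alice: $648.57, Bob: $361.48, Carol: $1055.95

Alice: $648.57, Bob: $361.48, Carol: $1055.95


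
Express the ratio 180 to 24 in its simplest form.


GCD(180, 24) = 12
180/12 : 24/12
= 15:2

15:2


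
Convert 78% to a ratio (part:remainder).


78% means 78 parts out of 100; remainder = 22
Part : remainder = 78:22
GCD = 2
= 39:11

39:11


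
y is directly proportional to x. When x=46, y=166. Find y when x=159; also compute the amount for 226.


Direct proportion: y/x = constant
k = 166/46 ≈ 3.6087
y at x=159: k × 159 = 166 × 159 / 46 = 26394/46 ≈ 573.78
y at x=226: k × 226 = 166 × 226 / 46 = 37516/46 ≈ 815.57
= 573.78 and 815.57

573.78 and 815.57


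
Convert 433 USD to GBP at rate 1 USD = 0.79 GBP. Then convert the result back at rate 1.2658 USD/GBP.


Amount × rate = 433 × 0.79 = 342.07 GBP
Round-trip: 342.07 × 1.2658 = 432.99 USD
= 342.07 GBP, then 432.99 USD

342.07 GBP, then 432.99 USD


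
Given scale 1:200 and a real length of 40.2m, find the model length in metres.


Model size = real / scale
= 40.2 / 200
= 0.2010 m

0.2010 m


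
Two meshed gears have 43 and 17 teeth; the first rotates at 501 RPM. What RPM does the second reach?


Gear ratio = 43:17 = 43:17
RPM_B = RPM_A × (teeth_A / teeth_B)
= 501 × (43/17)
= 1267.2 RPM

1267.2 RPM


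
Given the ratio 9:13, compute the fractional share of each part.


Total parts = 9 + 13 = 22
First part: 9/22 = 9/22
Second part: 13/22 = 13/22
= 9/22 and 13/22

9/22 and 13/22


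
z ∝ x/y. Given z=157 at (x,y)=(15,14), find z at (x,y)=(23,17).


z = k·x/y
Solve for k using the known point: k = z·y/x = 157×14/15 = 2198/15 ≈ 146.5333
Now evaluate at x=23, y=17:
z = k × 23 / 17 = (2198 × 23) / (15 × 17) = 50554/255
≈ 198.2510

198.2510


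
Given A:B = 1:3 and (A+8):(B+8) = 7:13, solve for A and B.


Let A = 1k, B = 3k.
(1k + 8) / (3k + 8) = 7/13
Cross-multiply: 13(1k + 8) = 7(3k + 8)
13k + 104 = 21k + 56
13k - 21k = 56 - 104
-8k = -48
k = -48/-8 = 6
A = 1×6 = 6, B = 3×6 = 18
= A = 6, B = 18

A = 6, B = 18


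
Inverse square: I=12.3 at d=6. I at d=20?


I₁d₁² = I₂d₂²
I₂ = I₁ × (d₁/d₂)²
= 12.3 × (6/20)²
= 12.3 × 36/400
= 442.8/400
= 1.1070

1.1070


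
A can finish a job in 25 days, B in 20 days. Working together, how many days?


Rate of A = 1/25 per day
Rate of B = 1/20 per day
Combined rate = 1/25 + 1/20 = 45/500 = 0.0900 per day
Days = 1 / combined rate = 500/45
≈ 11.11 days

11.11 days


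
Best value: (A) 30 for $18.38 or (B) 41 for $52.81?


Deal A: $18.38/30 = $0.6127/unit
Deal B: $52.81/41 = $1.2880/unit
A is cheaper per unit
= Deal A

Deal A


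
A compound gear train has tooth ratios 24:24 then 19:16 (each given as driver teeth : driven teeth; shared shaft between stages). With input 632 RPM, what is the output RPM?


Stage 1: RPM_B = RPM_A × t_A/t_B = 632 × 24/24 = 15168/24 = 632.00
B and C share a shaft → RPM_C = RPM_B
Stage 2: RPM_D = RPM_C × t_C/t_D = RPM_A × (t_A×t_C)/(t_B×t_D)
Overall ratio = (24×19)/(24×16) = 456/384
RPM_D = 632 × 456/384 = 288192/384
= 750.50 RPM

750.50 RPM


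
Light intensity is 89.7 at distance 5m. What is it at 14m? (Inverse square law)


I₁d₁² = I₂d₂²
I₂ = I₁ × (d₁/d₂)²
= 89.7 × (5/14)²
= 89.7 × 25/196
= 2242.5/196
≈ 11.4413

11.4413


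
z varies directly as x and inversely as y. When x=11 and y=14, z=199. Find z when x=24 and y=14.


z = k·x/y
Solve for k using the known point: k = z·y/x = 199×14/11 = 2786/11 ≈ 253.2727
Now evaluate at x=24, y=14:
z = k × 24 / 14 = (2786 × 24) / (11 × 14) = 66864/154
≈ 434.1818

434.1818


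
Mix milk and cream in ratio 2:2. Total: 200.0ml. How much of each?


Total parts = 2 + 2 = 4
milk: 200.0 × 2/4 = 100.0ml
cream: 200.0 × 2/4 = 100.0ml
= 100.0ml and 100.0ml

100.0ml and 100.0ml


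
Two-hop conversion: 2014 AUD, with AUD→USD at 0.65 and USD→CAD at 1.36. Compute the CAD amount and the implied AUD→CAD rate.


Step 1: 2014 AUD × 0.65 = 1309.10 USD
Step 2: 1309.10 USD × 1.36 = 1780.38 CAD
Implied rate AUD→CAD = 0.65 × 1.36 = 0.8840
= 1780.38 CAD; implied rate 0.8840 CAD/AUD

1780.38 CAD; implied rate 0.8840 CAD/AUD


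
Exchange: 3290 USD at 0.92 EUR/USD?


Amount × rate = 3290 × 0.92
= 3026.80 EUR

3026.80 EUR


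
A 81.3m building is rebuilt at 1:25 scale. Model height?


Model size = real / scale
= 81.3 / 25
= 3.2520 m

3.2520 m


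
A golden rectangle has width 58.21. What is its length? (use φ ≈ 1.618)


φ = (1 + √5) / 2 ≈ 1.618
Length = width × φ = 58.21 × 1.618 = 94.18378
≈ 94.18

94.18


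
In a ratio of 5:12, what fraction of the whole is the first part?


Total parts = 5 + 12 = 17
First part: 5/17 = 5/17
= 5/17

5/17


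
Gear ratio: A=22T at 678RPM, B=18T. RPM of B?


Gear ratio = 22:18 = 11:9
RPM_B = RPM_A × (teeth_A / teeth_B)
= 678 × (22/18)
= 828.7 RPM

828.7 RPM


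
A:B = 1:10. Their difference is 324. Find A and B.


Let A = 1k, B = 10k.
10k - 1k = 324
9k = 324 → k = 324/9 = 36
A = 1×36 = 36, B = 10×36 = 360
= A = 36, B = 360

A = 36, B = 360


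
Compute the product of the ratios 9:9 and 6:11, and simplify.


Compound ratio = (9×6) : (9×11)
= 54:99
GCD = 9
= 6:11

6:11


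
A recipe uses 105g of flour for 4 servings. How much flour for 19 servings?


Direct proportion: y/x = constant
k = 105/4 = 26.2500
y₂ = k × 19 = 105 × 19 / 4 = 1995/4
= 498.75

498.75


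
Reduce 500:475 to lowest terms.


GCD(500, 475) = 25
500/25 : 475/25
= 20:19

20:19


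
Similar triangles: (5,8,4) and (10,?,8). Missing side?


Scale factor = 10/5 = 2
Missing side = 8 × 2
= 16.0

16.0


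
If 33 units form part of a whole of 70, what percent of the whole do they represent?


Percentage = (part / whole) × 100
= (33 / 70) × 100
≈ 47.14%

47.14%


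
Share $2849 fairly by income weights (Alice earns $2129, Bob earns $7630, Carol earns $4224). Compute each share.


Total income = 2129 + 7630 + 4224 = $13983
Alice: $2849 × 2129/13983 = $433.78
Bob: $2849 × 7630/13983 = $1554.59
Carol: $2849 × 4224/13983 = $860.63
= Alice: $433.78, Bob: $1554.59, Carol: $860.63

Alice: $433.78, Bob: $1554.59, Carol: $860.63


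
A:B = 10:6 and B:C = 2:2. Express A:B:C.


Match B: multiply A:B by 2 → 20:12
Multiply B:C by 6 → 12:12
Combined: 20:12:12
GCD = 4
= 5:3:3

5:3:3


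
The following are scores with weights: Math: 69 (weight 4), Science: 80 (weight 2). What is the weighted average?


Numerator = 69×4 + 80×2
= 276 + 160
= 436
Total weight = 6
Weighted avg = 436/6
= 72.67

72.67


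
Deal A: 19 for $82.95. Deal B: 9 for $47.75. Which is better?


Deal A: $82.95/19 = $4.3658/unit
Deal B: $47.75/9 = $5.3056/unit
A is cheaper per unit
= Deal A

Deal A


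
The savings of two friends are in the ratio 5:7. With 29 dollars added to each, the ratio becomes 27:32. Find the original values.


Let A = 5k, B = 7k.
(5k + 29) / (7k + 29) = 27/32
Cross-multiply: 32(5k + 29) = 27(7k + 29)
160k + 928 = 189k + 783
160k - 189k = 783 - 928
-29k = -145
k = -145/-29 = 5
A = 5×5 = 25, B = 7×5 = 35
= A = 25, B = 35

A = 25, B = 35


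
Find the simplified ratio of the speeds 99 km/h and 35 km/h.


Ratio = 99:35
GCD = 1
Simplified = 99:35
Time ratio (same distance) = 35:99
Speed ratio = 99:35

99:35


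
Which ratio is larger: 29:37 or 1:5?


29/37 = 0.7838
1/5 = 0.2000
0.7838 > 0.2000, so 29:37 is greater
= 29:37

29:37


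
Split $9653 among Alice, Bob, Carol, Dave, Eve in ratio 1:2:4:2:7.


Total parts = 1 + 2 + 4 + 2 + 7 = 16
Alice: 9653 × 1/16 = 603.31
Bob: 9653 × 2/16 = 1206.63
Carol: 9653 × 4/16 = 2413.25
Dave: 9653 × 2/16 = 1206.63
Eve: 9653 × 7/16 = 4223.19
= Alice: $603.31, Bob: $1206.63, Carol: $2413.25, Dave: $1206.63, Eve: $4223.19

Alice: $603.31, Bob: $1206.63, Carol: $2413.25, Dave: $1206.63, Eve: $4223.19
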